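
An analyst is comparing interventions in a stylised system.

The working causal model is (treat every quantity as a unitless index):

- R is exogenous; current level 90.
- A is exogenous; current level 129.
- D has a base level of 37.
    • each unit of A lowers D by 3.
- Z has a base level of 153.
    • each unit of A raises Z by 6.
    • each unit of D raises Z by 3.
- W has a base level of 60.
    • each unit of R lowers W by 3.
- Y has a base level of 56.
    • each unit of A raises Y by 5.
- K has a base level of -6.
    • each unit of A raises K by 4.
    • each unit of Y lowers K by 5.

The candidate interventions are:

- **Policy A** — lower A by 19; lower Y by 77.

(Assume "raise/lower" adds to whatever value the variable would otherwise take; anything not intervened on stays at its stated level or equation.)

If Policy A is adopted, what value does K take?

-2211

Policy A (A − 19, Y − 77):
  A = 129 − 19 = 110
  Y = 56 + 5·110 (−77 from intervention) = 529
  K = -6 + 4·110 − 5·529 = -2211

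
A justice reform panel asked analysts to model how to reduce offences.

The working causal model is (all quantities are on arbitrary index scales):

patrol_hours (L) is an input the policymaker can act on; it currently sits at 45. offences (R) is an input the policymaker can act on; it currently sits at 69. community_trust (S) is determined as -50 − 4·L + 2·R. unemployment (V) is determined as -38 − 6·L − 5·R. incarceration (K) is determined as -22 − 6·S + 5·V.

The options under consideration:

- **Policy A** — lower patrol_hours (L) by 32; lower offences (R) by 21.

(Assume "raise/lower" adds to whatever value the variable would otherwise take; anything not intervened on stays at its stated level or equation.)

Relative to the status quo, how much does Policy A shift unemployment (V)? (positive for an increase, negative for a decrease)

Baseline:
  L = 45
  R = 69
  V = -38 − 6·45 − 5·69 = -653
Policy A (L − 32, R − 21):
  L = 45 − 32 = 13
  R = 69 − 21 = 48
  V = -38 − 6·13 − 5·48 = -356
Change in V: -356 − (-653) = 297

297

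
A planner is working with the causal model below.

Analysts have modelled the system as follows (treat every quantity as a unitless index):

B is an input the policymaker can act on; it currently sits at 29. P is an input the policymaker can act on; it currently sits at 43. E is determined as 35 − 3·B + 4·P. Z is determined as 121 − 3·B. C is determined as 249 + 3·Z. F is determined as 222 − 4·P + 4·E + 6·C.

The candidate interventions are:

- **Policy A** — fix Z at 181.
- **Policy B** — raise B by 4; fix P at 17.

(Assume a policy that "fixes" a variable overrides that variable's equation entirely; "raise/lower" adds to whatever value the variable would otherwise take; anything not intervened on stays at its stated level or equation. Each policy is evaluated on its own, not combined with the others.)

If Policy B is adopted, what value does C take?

Policy B (B + 4, P := 17):
  B = 29 + 4 = 33
  Z = 121 − 3·33 = 22
  C = 249 + 3·22 = 315

315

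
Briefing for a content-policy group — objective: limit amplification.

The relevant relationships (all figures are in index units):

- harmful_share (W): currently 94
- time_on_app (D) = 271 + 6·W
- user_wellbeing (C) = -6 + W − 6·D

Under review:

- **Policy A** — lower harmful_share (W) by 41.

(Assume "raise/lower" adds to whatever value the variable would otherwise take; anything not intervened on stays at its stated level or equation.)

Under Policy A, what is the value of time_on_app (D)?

589

Policy A (W − 41):
  W = 94 − 41 = 53
  D = 271 + 6·53 = 589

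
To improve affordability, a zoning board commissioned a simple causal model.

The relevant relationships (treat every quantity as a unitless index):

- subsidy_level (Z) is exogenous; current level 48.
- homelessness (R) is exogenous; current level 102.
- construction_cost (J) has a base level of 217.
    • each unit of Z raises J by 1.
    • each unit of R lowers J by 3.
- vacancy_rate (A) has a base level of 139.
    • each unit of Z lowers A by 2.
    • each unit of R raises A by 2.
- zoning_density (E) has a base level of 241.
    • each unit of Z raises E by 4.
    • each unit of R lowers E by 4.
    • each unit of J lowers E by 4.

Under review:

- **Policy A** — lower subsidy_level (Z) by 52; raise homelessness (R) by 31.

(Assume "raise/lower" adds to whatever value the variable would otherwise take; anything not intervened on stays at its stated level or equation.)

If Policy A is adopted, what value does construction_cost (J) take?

-186

Policy A (Z − 52, R + 31):
  Z = 48 − 52 = -4
  R = 102 + 31 = 133
  J = 217 + (-4) − 3·133 = -186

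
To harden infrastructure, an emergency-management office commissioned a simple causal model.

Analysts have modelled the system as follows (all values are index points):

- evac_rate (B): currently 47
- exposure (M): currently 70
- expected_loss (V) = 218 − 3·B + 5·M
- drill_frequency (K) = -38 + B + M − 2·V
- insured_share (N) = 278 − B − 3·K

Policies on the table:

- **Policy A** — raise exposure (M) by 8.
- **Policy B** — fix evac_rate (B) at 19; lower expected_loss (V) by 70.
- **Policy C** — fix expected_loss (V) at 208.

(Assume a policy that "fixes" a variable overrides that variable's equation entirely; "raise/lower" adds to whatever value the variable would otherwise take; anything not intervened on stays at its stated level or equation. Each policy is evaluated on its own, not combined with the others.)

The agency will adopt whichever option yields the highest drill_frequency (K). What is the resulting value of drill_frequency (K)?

-337

Policy A (M + 8):
  B = 47
  M = 70 + 8 = 78
  V = 218 − 3·47 + 5·78 = 467
  K = -38 + 47 + 78 − 2·467 = -847
Policy B (B := 19, V − 70):
  B = 19
  M = 70
  V = 218 − 3·19 + 5·70 (−70 from intervention) = 441
  K = -38 + 19 + 70 − 2·441 = -831
Policy C (V := 208):
  B = 47
  M = 70
  V = 208
  K = -38 + 47 + 70 − 2·208 = -337
Comparing — Policy A: K=-847, Policy B: K=-831, Policy C: K=-337. Highest is -337 (Policy C).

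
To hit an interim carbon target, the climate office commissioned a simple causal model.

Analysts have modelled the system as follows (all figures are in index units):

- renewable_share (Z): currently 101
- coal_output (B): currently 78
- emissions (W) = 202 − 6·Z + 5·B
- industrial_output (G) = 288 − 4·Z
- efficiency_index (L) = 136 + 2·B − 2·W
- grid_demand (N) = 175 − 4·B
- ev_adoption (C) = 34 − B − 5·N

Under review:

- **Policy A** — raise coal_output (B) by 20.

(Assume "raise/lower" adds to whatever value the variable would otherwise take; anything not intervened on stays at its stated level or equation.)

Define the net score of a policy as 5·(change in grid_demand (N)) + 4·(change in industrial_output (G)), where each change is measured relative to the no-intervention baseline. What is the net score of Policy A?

Baseline:
  Z = 101
  B = 78
  G = 288 − 4·101 = -116
  N = 175 − 4·78 = -137
Policy A (B + 20):
  Z = 101
  B = 78 + 20 = 98
  G = 288 − 4·101 = -116
  N = 175 − 4·98 = -217
ΔN = -217 − (-137) = -80; ΔG = -116 − (-116) = 0
Score = 5·(-80) + 4·0 = -400

-400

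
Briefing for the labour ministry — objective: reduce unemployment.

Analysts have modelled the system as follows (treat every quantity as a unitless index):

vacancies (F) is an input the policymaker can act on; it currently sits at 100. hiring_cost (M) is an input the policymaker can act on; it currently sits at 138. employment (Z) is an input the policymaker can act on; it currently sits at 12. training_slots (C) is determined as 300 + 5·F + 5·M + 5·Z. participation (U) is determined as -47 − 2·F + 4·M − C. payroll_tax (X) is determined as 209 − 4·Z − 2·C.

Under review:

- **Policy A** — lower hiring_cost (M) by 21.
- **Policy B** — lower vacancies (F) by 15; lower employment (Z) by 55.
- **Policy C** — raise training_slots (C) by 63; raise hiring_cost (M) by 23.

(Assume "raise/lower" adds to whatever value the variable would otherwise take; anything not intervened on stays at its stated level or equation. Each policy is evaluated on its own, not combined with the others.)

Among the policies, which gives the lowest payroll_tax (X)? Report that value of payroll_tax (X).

Policy A (M − 21):
  F = 100
  M = 138 − 21 = 117
  Z = 12
  C = 300 + 5·100 + 5·117 + 5·12 = 1445
  X = 209 − 4·12 − 2·1445 = -2729
Policy B (F − 15, Z − 55):
  F = 100 − 15 = 85
  M = 138
  Z = 12 − 55 = -43
  C = 300 + 5·85 + 5·138 + 5·(-43) = 1200
  X = 209 − 4·(-43) − 2·1200 = -2019
Policy C (C + 63, M + 23):
  F = 100
  M = 138 + 23 = 161
  Z = 12
  C = 300 + 5·100 + 5·161 + 5·12 (+63 from intervention) = 1728
  X = 209 − 4·12 − 2·1728 = -3295
Comparing — Policy A: X=-2729, Policy B: X=-2019, Policy C: X=-3295. Lowest is -3295 (Policy C).

-3295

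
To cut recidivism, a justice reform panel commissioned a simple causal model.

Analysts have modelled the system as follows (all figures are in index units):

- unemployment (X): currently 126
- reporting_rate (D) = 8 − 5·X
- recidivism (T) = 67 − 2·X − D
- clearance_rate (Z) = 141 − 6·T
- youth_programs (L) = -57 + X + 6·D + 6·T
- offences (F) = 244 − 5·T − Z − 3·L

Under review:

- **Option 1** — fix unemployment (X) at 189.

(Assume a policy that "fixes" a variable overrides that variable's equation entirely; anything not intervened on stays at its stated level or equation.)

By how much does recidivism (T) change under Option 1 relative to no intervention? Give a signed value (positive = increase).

Baseline:
  X = 126
  D = 8 − 5·126 = -622
  T = 67 − 2·126 − (-622) = 437
Option 1 (X := 189):
  X = 189
  D = 8 − 5·189 = -937
  T = 67 − 2·189 − (-937) = 626
Change in T: 626 − 437 = 189

189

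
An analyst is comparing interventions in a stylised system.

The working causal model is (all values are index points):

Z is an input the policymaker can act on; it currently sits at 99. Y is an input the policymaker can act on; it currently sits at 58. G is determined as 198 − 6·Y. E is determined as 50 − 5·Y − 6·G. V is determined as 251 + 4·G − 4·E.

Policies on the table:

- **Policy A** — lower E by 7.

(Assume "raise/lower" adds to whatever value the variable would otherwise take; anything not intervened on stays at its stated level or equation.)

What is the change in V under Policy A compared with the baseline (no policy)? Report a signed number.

28

Baseline:
  Y = 58
  G = 198 − 6·58 = -150
  E = 50 − 5·58 − 6·(-150) = 660
  V = 251 + 4·(-150) − 4·660 = -2989
Policy A (E − 7):
  Y = 58
  G = 198 − 6·58 = -150
  E = 50 − 5·58 − 6·(-150) (−7 from intervention) = 653
  V = 251 + 4·(-150) − 4·653 = -2961
Change in V: -2961 − (-2989) = 28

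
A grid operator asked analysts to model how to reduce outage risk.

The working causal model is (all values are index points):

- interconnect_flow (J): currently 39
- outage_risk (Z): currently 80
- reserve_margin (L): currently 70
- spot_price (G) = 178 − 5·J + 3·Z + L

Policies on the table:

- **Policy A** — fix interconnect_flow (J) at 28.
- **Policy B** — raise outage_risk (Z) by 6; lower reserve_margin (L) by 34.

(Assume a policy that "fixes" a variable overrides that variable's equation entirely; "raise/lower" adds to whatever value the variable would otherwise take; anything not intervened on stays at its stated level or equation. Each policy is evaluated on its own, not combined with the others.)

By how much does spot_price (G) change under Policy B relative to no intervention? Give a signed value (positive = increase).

-16

Baseline:
  J = 39
  Z = 80
  L = 70
  G = 178 − 5·39 + 3·80 + 70 = 293
Policy B (Z + 6, L − 34):
  J = 39
  Z = 80 + 6 = 86
  L = 70 − 34 = 36
  G = 178 − 5·39 + 3·86 + 36 = 277
Change in G: 277 − 293 = -16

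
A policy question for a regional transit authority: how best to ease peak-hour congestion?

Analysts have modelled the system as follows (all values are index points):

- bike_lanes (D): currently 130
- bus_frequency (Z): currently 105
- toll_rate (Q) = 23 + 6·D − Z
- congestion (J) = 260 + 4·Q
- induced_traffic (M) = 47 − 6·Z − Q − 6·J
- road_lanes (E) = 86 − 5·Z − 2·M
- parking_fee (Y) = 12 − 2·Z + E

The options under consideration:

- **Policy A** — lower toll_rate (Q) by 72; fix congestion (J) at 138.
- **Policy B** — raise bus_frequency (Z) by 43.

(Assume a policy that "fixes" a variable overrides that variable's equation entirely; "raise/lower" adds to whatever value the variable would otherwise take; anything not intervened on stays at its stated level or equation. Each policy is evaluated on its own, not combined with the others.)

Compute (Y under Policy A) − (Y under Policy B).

Policy A (Q − 72, J := 138):
  D = 130
  Z = 105
  Q = 23 + 6·130 − 105 (−72 from intervention) = 626
  J = 138
  M = 47 − 6·105 − 626 − 6·138 = -2037
  E = 86 − 5·105 − 2·(-2037) = 3635
  Y = 12 − 2·105 + 3635 = 3437
Policy B (Z + 43):
  D = 130
  Z = 105 + 43 = 148
  Q = 23 + 6·130 − 148 = 655
  J = 260 + 4·655 = 2880
  M = 47 − 6·148 − 655 − 6·2880 = -18776
  E = 86 − 5·148 − 2·(-18776) = 36898
  Y = 12 − 2·148 + 36898 = 36614
Y: 3437 − 36614 = -33177

-33177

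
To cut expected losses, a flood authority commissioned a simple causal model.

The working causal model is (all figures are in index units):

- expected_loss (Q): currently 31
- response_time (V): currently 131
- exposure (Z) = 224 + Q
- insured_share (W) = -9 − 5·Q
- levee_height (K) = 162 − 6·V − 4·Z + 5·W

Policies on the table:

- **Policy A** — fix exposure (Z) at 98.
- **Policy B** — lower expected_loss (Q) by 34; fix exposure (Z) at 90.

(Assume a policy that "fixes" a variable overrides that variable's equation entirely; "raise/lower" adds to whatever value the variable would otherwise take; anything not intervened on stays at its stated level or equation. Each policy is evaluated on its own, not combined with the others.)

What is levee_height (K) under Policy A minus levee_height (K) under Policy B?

Policy A (Z := 98):
  Q = 31
  V = 131
  Z = 98
  W = -9 − 5·31 = -164
  K = 162 − 6·131 − 4·98 + 5·(-164) = -1836
Policy B (Q − 34, Z := 90):
  Q = 31 − 34 = -3
  V = 131
  Z = 90
  W = -9 − 5·(-3) = 6
  K = 162 − 6·131 − 4·90 + 5·6 = -954
K: -1836 − (-954) = -882

-882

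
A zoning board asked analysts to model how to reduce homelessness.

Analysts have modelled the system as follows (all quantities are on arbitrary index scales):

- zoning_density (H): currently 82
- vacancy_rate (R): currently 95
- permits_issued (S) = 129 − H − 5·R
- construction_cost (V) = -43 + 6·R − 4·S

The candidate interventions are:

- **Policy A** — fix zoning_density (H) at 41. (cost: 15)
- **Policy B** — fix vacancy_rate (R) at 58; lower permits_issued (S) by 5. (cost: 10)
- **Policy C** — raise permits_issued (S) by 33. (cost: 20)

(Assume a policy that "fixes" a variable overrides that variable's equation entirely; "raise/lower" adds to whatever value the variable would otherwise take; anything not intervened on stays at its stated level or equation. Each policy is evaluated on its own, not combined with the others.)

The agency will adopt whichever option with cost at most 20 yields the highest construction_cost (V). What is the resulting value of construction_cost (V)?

Policy A (H := 41):
  H = 41
  R = 95
  S = 129 − 41 − 5·95 = -387
  V = -43 + 6·95 − 4·(-387) = 2075
Policy B (R := 58, S − 5):
  H = 82
  R = 58
  S = 129 − 82 − 5·58 (−5 from intervention) = -248
  V = -43 + 6·58 − 4·(-248) = 1297
Policy C (S + 33):
  H = 82
  R = 95
  S = 129 − 82 − 5·95 (+33 from intervention) = -395
  V = -43 + 6·95 − 4·(-395) = 2107
Comparing — Policy A: V=2075, Policy B: V=1297, Policy C: V=2107. Highest is 2107 (Policy C).

2107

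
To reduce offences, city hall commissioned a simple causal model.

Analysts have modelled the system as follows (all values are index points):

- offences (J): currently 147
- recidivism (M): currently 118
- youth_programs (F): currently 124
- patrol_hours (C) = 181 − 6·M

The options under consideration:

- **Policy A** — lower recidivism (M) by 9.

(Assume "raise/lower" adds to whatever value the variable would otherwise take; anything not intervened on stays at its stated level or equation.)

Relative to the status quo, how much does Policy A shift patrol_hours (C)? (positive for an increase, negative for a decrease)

54

Baseline:
  M = 118
  C = 181 − 6·118 = -527
Policy A (M − 9):
  M = 118 − 9 = 109
  C = 181 − 6·109 = -473
Change in C: -473 − (-527) = 54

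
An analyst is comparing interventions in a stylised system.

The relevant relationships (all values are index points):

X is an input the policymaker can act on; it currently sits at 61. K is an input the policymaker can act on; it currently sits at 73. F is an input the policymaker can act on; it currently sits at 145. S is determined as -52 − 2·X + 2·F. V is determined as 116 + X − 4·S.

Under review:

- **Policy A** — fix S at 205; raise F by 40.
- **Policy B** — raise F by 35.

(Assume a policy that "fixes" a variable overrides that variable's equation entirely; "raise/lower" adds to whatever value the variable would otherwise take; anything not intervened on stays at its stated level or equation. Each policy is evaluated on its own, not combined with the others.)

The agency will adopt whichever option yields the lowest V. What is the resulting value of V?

Policy A (S := 205, F + 40):
  X = 61
  F = 145 + 40 = 185
  S = 205
  V = 116 + 61 − 4·205 = -643
Policy B (F + 35):
  X = 61
  F = 145 + 35 = 180
  S = -52 − 2·61 + 2·180 = 186
  V = 116 + 61 − 4·186 = -567
Comparing — Policy A: V=-643, Policy B: V=-567. Lowest is -643 (Policy A).

-643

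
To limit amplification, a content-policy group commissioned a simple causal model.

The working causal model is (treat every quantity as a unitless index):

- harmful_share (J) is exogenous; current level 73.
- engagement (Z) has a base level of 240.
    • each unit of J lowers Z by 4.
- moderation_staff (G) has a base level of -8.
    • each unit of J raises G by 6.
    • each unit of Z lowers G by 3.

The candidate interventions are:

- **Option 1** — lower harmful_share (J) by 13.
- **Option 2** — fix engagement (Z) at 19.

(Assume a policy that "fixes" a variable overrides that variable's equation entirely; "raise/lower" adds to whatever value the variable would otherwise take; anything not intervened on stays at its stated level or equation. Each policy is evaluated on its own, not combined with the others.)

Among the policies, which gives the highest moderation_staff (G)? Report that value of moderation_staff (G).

Option 1 (J − 13):
  J = 73 − 13 = 60
  Z = 240 − 4·60 = 0
  G = -8 + 6·60 − 3·0 = 352
Option 2 (Z := 19):
  J = 73
  Z = 19
  G = -8 + 6·73 − 3·19 = 373
Comparing — Option 1: G=352, Option 2: G=373. Highest is 373 (Option 2).

373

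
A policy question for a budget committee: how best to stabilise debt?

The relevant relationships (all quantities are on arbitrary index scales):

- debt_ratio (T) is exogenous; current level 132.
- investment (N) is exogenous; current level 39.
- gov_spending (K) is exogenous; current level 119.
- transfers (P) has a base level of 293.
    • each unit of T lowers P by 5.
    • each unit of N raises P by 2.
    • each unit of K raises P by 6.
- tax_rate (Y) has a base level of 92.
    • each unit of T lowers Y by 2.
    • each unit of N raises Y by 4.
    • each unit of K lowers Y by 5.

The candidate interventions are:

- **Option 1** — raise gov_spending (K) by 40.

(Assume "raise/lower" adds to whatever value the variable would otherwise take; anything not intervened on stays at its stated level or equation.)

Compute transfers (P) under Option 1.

665

Option 1 (K + 40):
  T = 132
  N = 39
  K = 119 + 40 = 159
  P = 293 − 5·132 + 2·39 + 6·159 = 665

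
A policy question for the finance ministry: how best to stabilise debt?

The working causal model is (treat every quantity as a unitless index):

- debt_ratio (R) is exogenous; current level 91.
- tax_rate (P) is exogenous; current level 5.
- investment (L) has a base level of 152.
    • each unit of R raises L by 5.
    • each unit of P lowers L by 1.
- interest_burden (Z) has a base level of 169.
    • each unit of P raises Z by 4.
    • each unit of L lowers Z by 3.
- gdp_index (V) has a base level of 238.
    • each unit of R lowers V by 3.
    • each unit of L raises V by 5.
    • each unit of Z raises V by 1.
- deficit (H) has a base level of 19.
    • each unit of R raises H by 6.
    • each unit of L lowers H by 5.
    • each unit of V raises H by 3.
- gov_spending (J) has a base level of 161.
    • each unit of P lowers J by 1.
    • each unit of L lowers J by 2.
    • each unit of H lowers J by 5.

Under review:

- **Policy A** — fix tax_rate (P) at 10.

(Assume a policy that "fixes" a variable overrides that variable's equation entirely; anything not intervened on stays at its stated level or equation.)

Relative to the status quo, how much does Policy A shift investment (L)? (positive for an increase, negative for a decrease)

-5

Baseline:
  R = 91
  P = 5
  L = 152 + 5·91 − 5 = 602
Policy A (P := 10):
  R = 91
  P = 10
  L = 152 + 5·91 − 10 = 597
Change in L: 597 − 602 = -5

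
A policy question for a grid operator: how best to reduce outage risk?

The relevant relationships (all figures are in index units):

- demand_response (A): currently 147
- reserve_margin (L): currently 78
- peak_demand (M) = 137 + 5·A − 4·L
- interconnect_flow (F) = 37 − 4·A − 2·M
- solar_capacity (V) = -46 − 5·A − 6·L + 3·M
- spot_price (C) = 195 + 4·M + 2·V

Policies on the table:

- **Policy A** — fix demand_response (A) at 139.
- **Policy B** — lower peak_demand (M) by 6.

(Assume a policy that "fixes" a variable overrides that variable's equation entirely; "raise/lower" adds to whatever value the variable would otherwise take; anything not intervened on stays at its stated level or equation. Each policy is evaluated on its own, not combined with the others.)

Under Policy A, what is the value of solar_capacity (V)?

Policy A (A := 139):
  A = 139
  L = 78
  M = 137 + 5·139 − 4·78 = 520
  V = -46 − 5·139 − 6·78 + 3·520 = 351

351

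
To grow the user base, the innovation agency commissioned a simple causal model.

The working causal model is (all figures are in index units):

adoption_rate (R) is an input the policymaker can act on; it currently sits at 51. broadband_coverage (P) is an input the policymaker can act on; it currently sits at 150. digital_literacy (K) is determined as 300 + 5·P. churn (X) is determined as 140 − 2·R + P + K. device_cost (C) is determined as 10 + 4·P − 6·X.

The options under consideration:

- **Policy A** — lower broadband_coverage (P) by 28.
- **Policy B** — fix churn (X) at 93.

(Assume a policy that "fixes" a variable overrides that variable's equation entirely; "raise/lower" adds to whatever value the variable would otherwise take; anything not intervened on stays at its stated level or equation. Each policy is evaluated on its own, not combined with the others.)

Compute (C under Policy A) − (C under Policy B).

Policy A (P − 28):
  R = 51
  P = 150 − 28 = 122
  K = 300 + 5·122 = 910
  X = 140 − 2·51 + 122 + 910 = 1070
  C = 10 + 4·122 − 6·1070 = -5922
Policy B (X := 93):
  R = 51
  P = 150
  K = 300 + 5·150 = 1050
  X = 93
  C = 10 + 4·150 − 6·93 = 52
C: -5922 − 52 = -5974

-5974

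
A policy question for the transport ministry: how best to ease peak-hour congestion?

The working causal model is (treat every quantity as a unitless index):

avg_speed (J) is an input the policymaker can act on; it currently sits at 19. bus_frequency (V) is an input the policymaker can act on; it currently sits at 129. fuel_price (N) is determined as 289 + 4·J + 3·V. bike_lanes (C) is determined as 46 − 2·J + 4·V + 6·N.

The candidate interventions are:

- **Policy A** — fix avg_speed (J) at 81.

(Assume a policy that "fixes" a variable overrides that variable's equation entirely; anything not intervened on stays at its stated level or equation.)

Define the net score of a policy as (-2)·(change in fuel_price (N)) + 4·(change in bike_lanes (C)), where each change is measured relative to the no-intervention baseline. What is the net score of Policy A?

Baseline:
  J = 19
  V = 129
  N = 289 + 4·19 + 3·129 = 752
  C = 46 − 2·19 + 4·129 + 6·752 = 5036
Policy A (J := 81):
  J = 81
  V = 129
  N = 289 + 4·81 + 3·129 = 1000
  C = 46 − 2·81 + 4·129 + 6·1000 = 6400
ΔN = 1000 − 752 = 248; ΔC = 6400 − 5036 = 1364
Score = (-2)·248 + 4·1364 = 4960

4960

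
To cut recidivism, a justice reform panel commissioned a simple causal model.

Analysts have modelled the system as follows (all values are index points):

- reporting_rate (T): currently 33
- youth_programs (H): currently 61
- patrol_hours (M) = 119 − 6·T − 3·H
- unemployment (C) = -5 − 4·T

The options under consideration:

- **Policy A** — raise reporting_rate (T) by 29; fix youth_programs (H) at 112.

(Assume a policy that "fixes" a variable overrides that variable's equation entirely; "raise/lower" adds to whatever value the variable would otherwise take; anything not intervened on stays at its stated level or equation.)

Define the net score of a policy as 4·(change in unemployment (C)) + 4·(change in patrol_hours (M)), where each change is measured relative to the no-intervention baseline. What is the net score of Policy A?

Baseline:
  T = 33
  H = 61
  M = 119 − 6·33 − 3·61 = -262
  C = -5 − 4·33 = -137
Policy A (T + 29, H := 112):
  T = 33 + 29 = 62
  H = 112
  M = 119 − 6·62 − 3·112 = -589
  C = -5 − 4·62 = -253
ΔC = -253 − (-137) = -116; ΔM = -589 − (-262) = -327
Score = 4·(-116) + 4·(-327) = -1772

-1772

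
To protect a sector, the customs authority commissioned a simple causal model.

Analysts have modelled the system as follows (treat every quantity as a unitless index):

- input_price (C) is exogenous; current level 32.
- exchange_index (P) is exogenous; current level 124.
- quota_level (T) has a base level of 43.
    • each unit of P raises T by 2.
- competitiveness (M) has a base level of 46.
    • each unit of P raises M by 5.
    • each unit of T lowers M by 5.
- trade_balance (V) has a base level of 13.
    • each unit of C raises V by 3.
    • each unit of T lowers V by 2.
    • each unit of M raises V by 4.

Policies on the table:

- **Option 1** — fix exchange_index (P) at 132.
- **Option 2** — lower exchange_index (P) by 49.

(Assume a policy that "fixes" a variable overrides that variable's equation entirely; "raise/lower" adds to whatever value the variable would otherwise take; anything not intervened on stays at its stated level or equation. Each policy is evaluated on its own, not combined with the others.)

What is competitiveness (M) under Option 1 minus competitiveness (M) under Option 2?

-285

Option 1 (P := 132):
  P = 132
  T = 43 + 2·132 = 307
  M = 46 + 5·132 − 5·307 = -829
Option 2 (P − 49):
  P = 124 − 49 = 75
  T = 43 + 2·75 = 193
  M = 46 + 5·75 − 5·193 = -544
M: -829 − (-544) = -285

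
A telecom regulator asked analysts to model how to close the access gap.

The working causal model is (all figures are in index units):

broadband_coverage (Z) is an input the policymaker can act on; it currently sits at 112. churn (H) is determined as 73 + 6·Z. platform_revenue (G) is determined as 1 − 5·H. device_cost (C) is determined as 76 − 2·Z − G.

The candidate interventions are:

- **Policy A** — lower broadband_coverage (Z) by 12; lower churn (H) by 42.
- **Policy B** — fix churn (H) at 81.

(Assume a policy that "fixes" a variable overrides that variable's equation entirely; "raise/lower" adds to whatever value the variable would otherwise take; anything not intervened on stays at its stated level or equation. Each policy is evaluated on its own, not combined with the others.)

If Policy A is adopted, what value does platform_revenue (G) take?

Policy A (Z − 12, H − 42):
  Z = 112 − 12 = 100
  H = 73 + 6·100 (−42 from intervention) = 631
  G = 1 − 5·631 = -3154

-3154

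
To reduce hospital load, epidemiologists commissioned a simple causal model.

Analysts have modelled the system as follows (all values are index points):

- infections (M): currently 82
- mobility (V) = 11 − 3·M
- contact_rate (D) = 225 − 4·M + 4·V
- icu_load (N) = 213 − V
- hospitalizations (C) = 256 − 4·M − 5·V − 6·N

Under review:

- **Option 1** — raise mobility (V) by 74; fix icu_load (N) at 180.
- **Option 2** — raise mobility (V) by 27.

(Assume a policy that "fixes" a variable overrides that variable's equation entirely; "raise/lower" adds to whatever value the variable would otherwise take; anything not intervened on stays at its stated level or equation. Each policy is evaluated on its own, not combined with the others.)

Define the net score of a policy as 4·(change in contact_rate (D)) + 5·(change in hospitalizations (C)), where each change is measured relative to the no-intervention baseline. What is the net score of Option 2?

Baseline:
  M = 82
  V = 11 − 3·82 = -235
  D = 225 − 4·82 + 4·(-235) = -1043
  N = 213 − (-235) = 448
  C = 256 − 4·82 − 5·(-235) − 6·448 = -1585
Option 2 (V + 27):
  M = 82
  V = 11 − 3·82 (+27 from intervention) = -208
  D = 225 − 4·82 + 4·(-208) = -935
  N = 213 − (-208) = 421
  C = 256 − 4·82 − 5·(-208) − 6·421 = -1558
ΔD = -935 − (-1043) = 108; ΔC = -1558 − (-1585) = 27
Score = 4·108 + 5·27 = 567

567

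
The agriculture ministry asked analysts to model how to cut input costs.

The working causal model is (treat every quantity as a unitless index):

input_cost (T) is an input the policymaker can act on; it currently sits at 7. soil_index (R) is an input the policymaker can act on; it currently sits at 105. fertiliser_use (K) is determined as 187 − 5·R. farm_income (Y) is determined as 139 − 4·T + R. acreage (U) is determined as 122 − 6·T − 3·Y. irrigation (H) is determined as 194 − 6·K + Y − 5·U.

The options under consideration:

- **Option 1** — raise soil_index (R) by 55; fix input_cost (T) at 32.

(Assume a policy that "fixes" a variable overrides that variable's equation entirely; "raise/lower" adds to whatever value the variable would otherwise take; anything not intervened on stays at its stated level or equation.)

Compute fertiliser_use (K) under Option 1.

Option 1 (R + 55, T := 32):
  R = 105 + 55 = 160
  K = 187 − 5·160 = -613

-613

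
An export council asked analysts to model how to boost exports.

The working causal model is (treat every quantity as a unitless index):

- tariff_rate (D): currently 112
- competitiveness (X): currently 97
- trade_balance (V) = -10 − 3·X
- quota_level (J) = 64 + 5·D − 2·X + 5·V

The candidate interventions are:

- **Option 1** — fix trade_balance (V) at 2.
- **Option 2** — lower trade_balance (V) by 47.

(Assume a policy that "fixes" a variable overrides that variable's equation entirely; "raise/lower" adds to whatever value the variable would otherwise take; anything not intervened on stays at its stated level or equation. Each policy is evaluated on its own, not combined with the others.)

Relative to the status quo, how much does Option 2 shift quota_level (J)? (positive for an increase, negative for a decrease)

-235

Baseline:
  D = 112
  X = 97
  V = -10 − 3·97 = -301
  J = 64 + 5·112 − 2·97 + 5·(-301) = -1075
Option 2 (V − 47):
  D = 112
  X = 97
  V = -10 − 3·97 (−47 from intervention) = -348
  J = 64 + 5·112 − 2·97 + 5·(-348) = -1310
Change in J: -1310 − (-1075) = -235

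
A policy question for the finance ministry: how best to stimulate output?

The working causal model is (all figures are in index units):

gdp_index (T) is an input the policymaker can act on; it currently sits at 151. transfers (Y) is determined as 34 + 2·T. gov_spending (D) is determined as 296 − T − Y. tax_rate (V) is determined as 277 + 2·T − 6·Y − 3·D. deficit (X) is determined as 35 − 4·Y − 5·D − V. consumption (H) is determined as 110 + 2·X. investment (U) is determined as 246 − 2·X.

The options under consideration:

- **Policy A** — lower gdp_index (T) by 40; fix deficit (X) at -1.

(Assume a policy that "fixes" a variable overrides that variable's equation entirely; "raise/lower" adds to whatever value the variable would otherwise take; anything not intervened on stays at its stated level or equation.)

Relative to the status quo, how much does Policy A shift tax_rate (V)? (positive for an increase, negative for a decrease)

Baseline:
  T = 151
  Y = 34 + 2·151 = 336
  D = 296 − 151 − 336 = -191
  V = 277 + 2·151 − 6·336 − 3·(-191) = -864
Policy A (T − 40, X := -1):
  T = 151 − 40 = 111
  Y = 34 + 2·111 = 256
  D = 296 − 111 − 256 = -71
  V = 277 + 2·111 − 6·256 − 3·(-71) = -824
Change in V: -824 − (-864) = 40

40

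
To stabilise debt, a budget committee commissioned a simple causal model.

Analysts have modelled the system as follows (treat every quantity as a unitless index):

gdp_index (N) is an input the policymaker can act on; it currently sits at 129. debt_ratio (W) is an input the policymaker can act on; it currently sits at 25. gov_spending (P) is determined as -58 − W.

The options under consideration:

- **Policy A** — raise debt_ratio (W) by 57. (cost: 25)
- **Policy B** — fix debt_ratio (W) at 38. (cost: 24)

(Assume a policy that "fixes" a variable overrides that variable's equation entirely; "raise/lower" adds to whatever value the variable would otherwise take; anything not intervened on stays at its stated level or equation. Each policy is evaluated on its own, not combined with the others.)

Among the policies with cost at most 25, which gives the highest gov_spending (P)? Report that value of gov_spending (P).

Policy A (W + 57):
  W = 25 + 57 = 82
  P = -58 − 82 = -140
Policy B (W := 38):
  W = 38
  P = -58 − 38 = -96
Comparing — Policy A: P=-140, Policy B: P=-96. Highest is -96 (Policy B).

-96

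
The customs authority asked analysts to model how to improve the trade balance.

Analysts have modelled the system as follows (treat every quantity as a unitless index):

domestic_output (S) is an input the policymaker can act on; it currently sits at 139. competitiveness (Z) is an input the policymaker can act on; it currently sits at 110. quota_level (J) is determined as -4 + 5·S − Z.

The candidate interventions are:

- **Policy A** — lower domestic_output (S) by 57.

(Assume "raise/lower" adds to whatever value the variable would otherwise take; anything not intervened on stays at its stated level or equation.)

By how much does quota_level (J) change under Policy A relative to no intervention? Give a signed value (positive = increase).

-285

Baseline:
  S = 139
  Z = 110
  J = -4 + 5·139 − 110 = 581
Policy A (S − 57):
  S = 139 − 57 = 82
  Z = 110
  J = -4 + 5·82 − 110 = 296
Change in J: 296 − 581 = -285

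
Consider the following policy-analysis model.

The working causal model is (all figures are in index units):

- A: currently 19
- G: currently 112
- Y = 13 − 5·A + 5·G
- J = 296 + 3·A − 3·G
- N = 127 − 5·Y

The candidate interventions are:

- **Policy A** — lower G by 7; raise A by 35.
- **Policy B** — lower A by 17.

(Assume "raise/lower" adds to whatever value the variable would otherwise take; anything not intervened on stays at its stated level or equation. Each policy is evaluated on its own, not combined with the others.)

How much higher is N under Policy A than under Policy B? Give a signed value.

Policy A (G − 7, A + 35):
  A = 19 + 35 = 54
  G = 112 − 7 = 105
  Y = 13 − 5·54 + 5·105 = 268
  N = 127 − 5·268 = -1213
Policy B (A − 17):
  A = 19 − 17 = 2
  G = 112
  Y = 13 − 5·2 + 5·112 = 563
  N = 127 − 5·563 = -2688
N: -1213 − (-2688) = 1475

1475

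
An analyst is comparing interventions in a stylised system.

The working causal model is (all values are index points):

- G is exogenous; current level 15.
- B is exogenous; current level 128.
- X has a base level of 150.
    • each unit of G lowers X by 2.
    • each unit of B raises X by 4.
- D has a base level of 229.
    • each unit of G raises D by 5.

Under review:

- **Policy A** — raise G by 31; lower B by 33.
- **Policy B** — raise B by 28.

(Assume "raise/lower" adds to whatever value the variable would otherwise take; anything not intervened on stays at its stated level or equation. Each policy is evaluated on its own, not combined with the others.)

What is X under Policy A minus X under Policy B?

Policy A (G + 31, B − 33):
  G = 15 + 31 = 46
  B = 128 − 33 = 95
  X = 150 − 2·46 + 4·95 = 438
Policy B (B + 28):
  G = 15
  B = 128 + 28 = 156
  X = 150 − 2·15 + 4·156 = 744
X: 438 − 744 = -306

-306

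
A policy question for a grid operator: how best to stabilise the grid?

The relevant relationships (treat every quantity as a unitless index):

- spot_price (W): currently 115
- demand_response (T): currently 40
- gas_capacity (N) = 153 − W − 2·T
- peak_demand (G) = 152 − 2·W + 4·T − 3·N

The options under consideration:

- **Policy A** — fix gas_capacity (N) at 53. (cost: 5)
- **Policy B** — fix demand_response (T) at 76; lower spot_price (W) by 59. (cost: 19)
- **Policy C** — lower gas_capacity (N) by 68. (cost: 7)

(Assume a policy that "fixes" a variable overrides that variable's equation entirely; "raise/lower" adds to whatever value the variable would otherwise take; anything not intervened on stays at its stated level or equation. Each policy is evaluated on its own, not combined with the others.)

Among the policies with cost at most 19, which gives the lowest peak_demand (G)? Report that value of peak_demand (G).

Policy A (N := 53):
  W = 115
  T = 40
  N = 53
  G = 152 − 2·115 + 4·40 − 3·53 = -77
Policy B (T := 76, W − 59):
  W = 115 − 59 = 56
  T = 76
  N = 153 − 56 − 2·76 = -55
  G = 152 − 2·56 + 4·76 − 3·(-55) = 509
Policy C (N − 68):
  W = 115
  T = 40
  N = 153 − 115 − 2·40 (−68 from intervention) = -110
  G = 152 − 2·115 + 4·40 − 3·(-110) = 412
Comparing — Policy A: G=-77, Policy B: G=509, Policy C: G=412. Lowest is -77 (Policy A).

-77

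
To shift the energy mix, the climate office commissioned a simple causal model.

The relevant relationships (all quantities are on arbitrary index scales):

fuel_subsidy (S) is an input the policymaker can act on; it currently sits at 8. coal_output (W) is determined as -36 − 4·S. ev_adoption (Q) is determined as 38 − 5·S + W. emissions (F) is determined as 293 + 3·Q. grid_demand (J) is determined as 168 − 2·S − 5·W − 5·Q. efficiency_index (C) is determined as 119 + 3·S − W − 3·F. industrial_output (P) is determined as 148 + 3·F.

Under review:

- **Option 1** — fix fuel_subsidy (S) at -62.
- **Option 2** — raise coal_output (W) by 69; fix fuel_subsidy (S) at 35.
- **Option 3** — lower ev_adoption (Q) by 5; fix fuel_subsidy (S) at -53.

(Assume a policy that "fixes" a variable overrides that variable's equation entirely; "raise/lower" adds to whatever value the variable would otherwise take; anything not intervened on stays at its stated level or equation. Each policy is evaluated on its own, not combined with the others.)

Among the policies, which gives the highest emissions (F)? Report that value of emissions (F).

1973

Option 1 (S := -62):
  S = -62
  W = -36 − 4·(-62) = 212
  Q = 38 − 5·(-62) + 212 = 560
  F = 293 + 3·560 = 1973
Option 2 (W + 69, S := 35):
  S = 35
  W = -36 − 4·35 (+69 from intervention) = -107
  Q = 38 − 5·35 + (-107) = -244
  F = 293 + 3·(-244) = -439
Option 3 (Q − 5, S := -53):
  S = -53
  W = -36 − 4·(-53) = 176
  Q = 38 − 5·(-53) + 176 (−5 from intervention) = 474
  F = 293 + 3·474 = 1715
Comparing — Option 1: F=1973, Option 2: F=-439, Option 3: F=1715. Highest is 1973 (Option 1).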